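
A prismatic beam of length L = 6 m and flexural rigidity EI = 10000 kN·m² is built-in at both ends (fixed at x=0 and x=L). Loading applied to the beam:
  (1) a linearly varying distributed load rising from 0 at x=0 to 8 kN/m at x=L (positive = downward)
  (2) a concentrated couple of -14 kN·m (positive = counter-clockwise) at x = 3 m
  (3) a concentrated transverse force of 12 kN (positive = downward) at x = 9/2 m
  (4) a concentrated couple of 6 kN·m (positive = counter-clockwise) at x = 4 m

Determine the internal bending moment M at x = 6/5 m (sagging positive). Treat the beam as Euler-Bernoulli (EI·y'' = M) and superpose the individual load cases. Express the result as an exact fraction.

Load 1 — triangular load w₀=8 kN/m (0→w₀ over full span):
  M_1 = 3w₀Lx/20 - w₀L²/30 - w₀x³/(6L) = 3·8·6·(6/5)/20 - 8·6²/30 - 8·(6/5)³/(6·6) = -168/125 kN·m
Load 2 — applied couple M₀=-14 kN·m at a=3 m (b=L-a=3):
  M_2 = R_Ax - M_A  [x≤a] with R_A=-7/2, M_A=-7/2 = (-7/2)·(6/5) - (-7/2) = -7/10 kN·m
Load 3 — point force P=12 kN at a=9/2 m (b=L-a=3/2):
  M_3 = Pb²(3a+b)x/L³ - Pab²/L²  [x≤a] = 12·(3/2)²·(3·(9/2)+(3/2))·(6/5)/6³ - 12·(9/2)·(3/2)²/6² = -9/8 kN·m
Load 4 — applied couple M₀=6 kN·m at a=4 m (b=L-a=2):
  M_4 = R_Ax - M_A  [x≤a] with R_A=4/3, M_A=2 = (4/3)·(6/5) - 2 = -2/5 kN·m
Superposition: M = Σ M_i = -3569/1000 kN·m ≈ -3.569000 kN·m

M(6/5) = -3569/1000 kN·m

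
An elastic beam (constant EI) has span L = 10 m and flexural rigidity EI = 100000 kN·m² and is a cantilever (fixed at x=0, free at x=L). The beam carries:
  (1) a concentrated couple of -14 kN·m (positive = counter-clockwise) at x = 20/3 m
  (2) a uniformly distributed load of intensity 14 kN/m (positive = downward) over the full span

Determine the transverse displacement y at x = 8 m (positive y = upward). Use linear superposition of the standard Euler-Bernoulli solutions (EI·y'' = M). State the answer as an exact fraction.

y(8) = -7469/56250 m

Load 1 — applied couple M₀=-14 kN·m at a=20/3 m (b=L-a=10/3):
  y_1 = M₀a(2x-a)/(2EI)  [x>a] = (-14)·(20/3)·(2·8-(20/3))/(2·100000) = -49/11250 m
Load 2 — uniform load w=14 kN/m over full span:
  y_2 = -wx²(x²-4Lx+6L²)/(24EI) = -14·8²·(8²-4·10·8+6·10²)/(24·100000) = -1204/9375 m
Superposition: y = Σ y_i = -7469/56250 m ≈ -0.132782 m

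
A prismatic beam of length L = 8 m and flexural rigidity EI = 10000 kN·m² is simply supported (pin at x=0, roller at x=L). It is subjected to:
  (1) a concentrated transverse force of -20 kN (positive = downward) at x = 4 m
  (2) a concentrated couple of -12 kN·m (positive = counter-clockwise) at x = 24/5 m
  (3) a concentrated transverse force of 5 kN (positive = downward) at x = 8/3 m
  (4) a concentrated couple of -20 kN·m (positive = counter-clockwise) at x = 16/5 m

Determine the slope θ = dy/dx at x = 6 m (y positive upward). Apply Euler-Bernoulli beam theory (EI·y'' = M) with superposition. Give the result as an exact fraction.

Load 1 — point force P=-20 kN at a=4 m (b=L-a=4):
  θ_1 = -Pa(2L²-6Lx+3x²+a²)/(6LEI)  [x>a] = -(-20)·4·(2·8²-6·8·6+3·6²+4²)/(6·8·10000) = -3/500 rad
Load 2 — applied couple M₀=-12 kN·m at a=24/5 m (b=L-a=16/5):
  θ_2 = (M₀x²/(2L)-M₀(x-a)+C₁)/EI  [x>a] with C₁=M₀(3b²-L²)/(6L)=208/25 = ((-12)·6²/(2·8)-(-12)·(6-(24/5))+(208/25))/10000 = -107/250000 rad
Load 3 — point force P=5 kN at a=8/3 m (b=L-a=16/3):
  θ_3 = -Pa(2L²-6Lx+3x²+a²)/(6LEI)  [x>a] = -5·(8/3)·(2·8²-6·8·6+3·6²+(8/3)²)/(6·8·10000) = 101/81000 rad
Load 4 — applied couple M₀=-20 kN·m at a=16/5 m (b=L-a=24/5):
  θ_4 = (M₀x²/(2L)-M₀(x-a)+C₁)/EI  [x>a] with C₁=M₀(3b²-L²)/(6L)=-32/15 = ((-20)·6²/(2·8)-(-20)·(6-(16/5))+(-32/15))/10000 = 133/150000 rad
Superposition: θ = Σ θ_i = -43481/10125000 rad ≈ -0.004294 rad

θ(6) = -43481/10125000 rad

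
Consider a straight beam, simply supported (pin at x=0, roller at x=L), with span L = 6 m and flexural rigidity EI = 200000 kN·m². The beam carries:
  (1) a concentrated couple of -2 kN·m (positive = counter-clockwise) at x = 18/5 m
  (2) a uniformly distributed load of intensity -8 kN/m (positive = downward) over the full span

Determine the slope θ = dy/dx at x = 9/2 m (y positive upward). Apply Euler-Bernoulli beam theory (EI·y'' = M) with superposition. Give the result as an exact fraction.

θ(9/2) = -10007/40000000 rad

Load 1 — applied couple M₀=-2 kN·m at a=18/5 m (b=L-a=12/5):
  θ_1 = (M₀x²/(2L)-M₀(x-a)+C₁)/EI  [x>a] with C₁=M₀(3b²-L²)/(6L)=26/25 = ((-2)·(9/2)²/(2·6)-(-2)·((9/2)-(18/5))+(26/25))/200000 = -107/40000000 rad
Load 2 — uniform load w=-8 kN/m over full span:
  θ_2 = -w(L³-6Lx²+4x³)/(24EI) = -(-8)·(6³-6·6·(9/2)²+4·(9/2)³)/(24·200000) = -99/400000 rad
Superposition: θ = Σ θ_i = -10007/40000000 rad ≈ -0.000250 rad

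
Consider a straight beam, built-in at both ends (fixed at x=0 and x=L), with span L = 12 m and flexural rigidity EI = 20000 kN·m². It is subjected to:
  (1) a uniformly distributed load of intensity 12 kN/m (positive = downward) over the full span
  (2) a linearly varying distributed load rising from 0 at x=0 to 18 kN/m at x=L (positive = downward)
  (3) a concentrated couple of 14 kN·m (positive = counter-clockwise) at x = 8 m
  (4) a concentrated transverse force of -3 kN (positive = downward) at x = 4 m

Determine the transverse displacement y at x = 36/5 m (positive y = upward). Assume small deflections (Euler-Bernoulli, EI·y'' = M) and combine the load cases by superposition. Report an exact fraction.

Load 1 — uniform load w=12 kN/m over full span:
  y_1 = -wx²(L-x)²/(24EI) = -12·(36/5)²·(12-(36/5))²/(24·20000) = -11664/390625 m
Load 2 — triangular load w₀=18 kN/m (0→w₀ over full span):
  y_2 = -w₀x²(L-x)²(x+2L)/(120LEI) = -18·(36/5)²·(12-(36/5))²·((36/5)+2·12)/(120·12·20000) = -227448/9765625 m
Load 3 — applied couple M₀=14 kN·m at a=8 m (b=L-a=4):
  y_3 = (R_Ax³/6 - M_Ax²/2)/EI  [x≤a] with R_A=14/9, M_A=14/3 = ((14/9)·(36/5)³/6 - (14/3)·(36/5)²/2)/20000 = -189/156250 m
Load 4 — point force P=-3 kN at a=4 m (b=L-a=8):
  y_4 = -Pa²(L-x)²(3bL-(3b+a)(L-x))/(6L³EI)  [x>a] = -(-3)·4²·(12-(36/5))²·(3·8·12-(3·8+4)·(12-(36/5)))/(6·12³·20000) = 64/78125 m
Superposition: y = Σ y_i = -1045721/19531250 m ≈ -0.053541 m

y(36/5) = -1045721/19531250 m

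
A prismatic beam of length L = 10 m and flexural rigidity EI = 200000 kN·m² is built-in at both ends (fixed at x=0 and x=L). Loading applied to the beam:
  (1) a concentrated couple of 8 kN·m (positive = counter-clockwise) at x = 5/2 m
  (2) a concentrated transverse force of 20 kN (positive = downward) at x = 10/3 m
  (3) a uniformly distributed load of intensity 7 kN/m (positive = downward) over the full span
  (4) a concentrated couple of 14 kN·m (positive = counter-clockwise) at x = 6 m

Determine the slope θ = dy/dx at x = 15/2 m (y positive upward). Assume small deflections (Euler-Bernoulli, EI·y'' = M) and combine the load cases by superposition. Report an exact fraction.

Load 1 — applied couple M₀=8 kN·m at a=5/2 m (b=L-a=15/2):
  θ_1 = (R_Ax²/2 - M_Ax - M₀(x-a))/EI  [x>a] with R_A=9/10, M_A=-3/2 = ((9/10)·(15/2)²/2 - (-3/2)·(15/2) - 8·((15/2)-(5/2)))/200000 = -11/640000 rad
Load 2 — point force P=20 kN at a=10/3 m (b=L-a=20/3):
  θ_2 = Pa²(L-x)(2bL-(3b+a)(L-x))/(2L³EI)  [x>a] = 20·(10/3)²·(10-(15/2))·(2·(20/3)·10-(3·(20/3)+(10/3))·(10-(15/2)))/(2·10³·200000) = 1/9600 rad
Load 3 — uniform load w=7 kN/m over full span:
  θ_3 = -wx(L-x)(L-2x)/(12EI) = -7·(15/2)·(10-(15/2))·(10-2·(15/2))/(12·200000) = 7/25600 rad
Load 4 — applied couple M₀=14 kN·m at a=6 m (b=L-a=4):
  θ_4 = (R_Ax²/2 - M_Ax - M₀(x-a))/EI  [x>a] with R_A=252/125, M_A=112/25 = ((252/125)·(15/2)²/2 - (112/25)·(15/2) - 14·((15/2)-6))/200000 = 21/2000000 rad
Superposition: θ = Σ θ_i = 4451/12000000 rad ≈ 0.000371 rad

θ(15/2) = 4451/12000000 rad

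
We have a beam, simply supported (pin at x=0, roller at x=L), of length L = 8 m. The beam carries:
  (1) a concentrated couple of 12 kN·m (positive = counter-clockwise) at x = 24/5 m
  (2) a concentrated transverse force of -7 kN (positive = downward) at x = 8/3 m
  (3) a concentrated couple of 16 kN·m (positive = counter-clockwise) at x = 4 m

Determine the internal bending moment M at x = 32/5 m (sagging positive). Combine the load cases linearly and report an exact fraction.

Load 1 — applied couple M₀=12 kN·m at a=24/5 m (b=L-a=16/5):
  M_1 = M₀x/L - M₀  [x>a] = 12·(32/5)/8 - 12 = -12/5 kN·m
Load 2 — point force P=-7 kN at a=8/3 m (b=L-a=16/3):
  M_2 = Pa(L-x)/L  [x>a] = (-7)·(8/3)·(8-(32/5))/8 = -56/15 kN·m
Load 3 — applied couple M₀=16 kN·m at a=4 m (b=L-a=4):
  M_3 = M₀x/L - M₀  [x>a] = 16·(32/5)/8 - 16 = -16/5 kN·m
Superposition: M = Σ M_i = -28/3 kN·m ≈ -9.333333 kN·m

M(32/5) = -28/3 kN·m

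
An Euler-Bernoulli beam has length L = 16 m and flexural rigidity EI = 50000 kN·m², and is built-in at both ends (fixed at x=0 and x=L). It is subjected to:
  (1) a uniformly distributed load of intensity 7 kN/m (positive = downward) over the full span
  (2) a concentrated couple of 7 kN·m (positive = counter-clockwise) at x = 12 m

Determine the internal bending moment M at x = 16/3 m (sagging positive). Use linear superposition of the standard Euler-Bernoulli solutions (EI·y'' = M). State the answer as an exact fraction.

M(16/3) = 7231/144 kN·m

Load 1 — uniform load w=7 kN/m over full span:
  M_1 = wLx/2 - wL²/12 - wx²/2 = 7·16·(16/3)/2 - 7·16²/12 - 7·(16/3)²/2 = 448/9 kN·m
Load 2 — applied couple M₀=7 kN·m at a=12 m (b=L-a=4):
  M_2 = R_Ax - M_A  [x≤a] with R_A=63/128, M_A=35/16 = (63/128)·(16/3) - (35/16) = 7/16 kN·m
Superposition: M = Σ M_i = 7231/144 kN·m ≈ 50.215278 kN·m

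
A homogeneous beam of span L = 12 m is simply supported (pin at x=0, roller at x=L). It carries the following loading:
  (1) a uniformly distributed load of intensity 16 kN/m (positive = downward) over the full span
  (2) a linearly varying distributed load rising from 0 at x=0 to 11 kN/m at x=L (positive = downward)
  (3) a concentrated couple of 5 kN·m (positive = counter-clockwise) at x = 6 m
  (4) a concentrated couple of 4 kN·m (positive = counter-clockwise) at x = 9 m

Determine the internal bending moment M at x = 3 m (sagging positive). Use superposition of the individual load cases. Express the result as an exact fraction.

Load 1 — uniform load w=16 kN/m over full span:
  M_1 = wx(L-x)/2 = 16·3·(12-3)/2 = 216 kN·m
Load 2 — triangular load w₀=11 kN/m (0→w₀ over full span):
  M_2 = w₀Lx/6 - w₀x³/(6L) = 11·12·3/6 - 11·3³/(6·12) = 495/8 kN·m
Load 3 — applied couple M₀=5 kN·m at a=6 m (b=L-a=6):
  M_3 = M₀x/L  [x≤a] = 5·3/12 = 5/4 kN·m
Load 4 — applied couple M₀=4 kN·m at a=9 m (b=L-a=3):
  M_4 = M₀x/L  [x≤a] = 4·3/12 = 1 kN·m
Superposition: M = Σ M_i = 2241/8 kN·m ≈ 280.125000 kN·m

M(3) = 2241/8 kN·m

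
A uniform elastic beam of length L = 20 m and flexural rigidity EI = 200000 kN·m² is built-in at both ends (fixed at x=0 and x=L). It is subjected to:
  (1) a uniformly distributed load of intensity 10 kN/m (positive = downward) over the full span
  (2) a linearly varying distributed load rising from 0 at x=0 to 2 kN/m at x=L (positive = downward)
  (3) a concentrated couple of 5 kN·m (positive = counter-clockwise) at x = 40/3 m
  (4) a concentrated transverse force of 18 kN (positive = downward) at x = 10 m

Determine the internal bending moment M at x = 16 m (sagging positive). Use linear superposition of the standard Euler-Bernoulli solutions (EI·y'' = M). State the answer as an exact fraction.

Load 1 — uniform load w=10 kN/m over full span:
  M_1 = wLx/2 - wL²/12 - wx²/2 = 10·20·16/2 - 10·20²/12 - 10·16²/2 = -40/3 kN·m
Load 2 — triangular load w₀=2 kN/m (0→w₀ over full span):
  M_2 = 3w₀Lx/20 - w₀L²/30 - w₀x³/(6L) = 3·2·20·16/20 - 2·20²/30 - 2·16³/(6·20) = 16/15 kN·m
Load 3 — applied couple M₀=5 kN·m at a=40/3 m (b=L-a=20/3):
  M_3 = R_Ax - M_A - M₀  [x>a] with R_A=1/3, M_A=5/3 = (1/3)·16 - (5/3) - 5 = -4/3 kN·m
Load 4 — point force P=18 kN at a=10 m (b=L-a=10):
  M_4 = Pa²(a+3b)(L-x)/L³ - Pa²b/L²  [x>a] = 18·10²·(10+3·10)·(20-16)/20³ - 18·10²·10/20² = -9 kN·m
Superposition: M = Σ M_i = -113/5 kN·m ≈ -22.600000 kN·m

M(16) = -113/5 kN·m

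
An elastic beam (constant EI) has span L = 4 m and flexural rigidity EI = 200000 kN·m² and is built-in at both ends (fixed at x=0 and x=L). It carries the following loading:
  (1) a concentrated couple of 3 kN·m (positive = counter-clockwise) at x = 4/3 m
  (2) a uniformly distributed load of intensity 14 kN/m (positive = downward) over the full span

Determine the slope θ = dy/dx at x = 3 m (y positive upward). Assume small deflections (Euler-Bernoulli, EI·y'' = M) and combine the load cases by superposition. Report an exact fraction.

Load 1 — applied couple M₀=3 kN·m at a=4/3 m (b=L-a=8/3):
  θ_1 = (R_Ax²/2 - M_Ax - M₀(x-a))/EI  [x>a] with R_A=1, M_A=0 = (1·3²/2 - 0·3 - 3·(3-(4/3)))/200000 = -1/400000 rad
Load 2 — uniform load w=14 kN/m over full span:
  θ_2 = -wx(L-x)(L-2x)/(12EI) = -14·3·(4-3)·(4-2·3)/(12·200000) = 7/200000 rad
Superposition: θ = Σ θ_i = 13/400000 rad ≈ 0.000032 rad

θ(3) = 13/400000 rad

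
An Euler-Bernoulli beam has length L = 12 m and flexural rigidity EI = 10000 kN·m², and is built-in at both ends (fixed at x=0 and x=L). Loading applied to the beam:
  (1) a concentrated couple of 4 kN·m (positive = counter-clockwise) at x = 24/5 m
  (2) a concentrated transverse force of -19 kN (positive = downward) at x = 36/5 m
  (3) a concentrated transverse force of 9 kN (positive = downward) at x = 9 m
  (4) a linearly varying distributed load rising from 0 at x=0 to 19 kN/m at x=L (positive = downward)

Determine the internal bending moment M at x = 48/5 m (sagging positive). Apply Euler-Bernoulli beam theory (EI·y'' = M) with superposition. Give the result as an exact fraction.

M(48/5) = 100967/10000 kN·m

Load 1 — applied couple M₀=4 kN·m at a=24/5 m (b=L-a=36/5):
  M_1 = R_Ax - M_A - M₀  [x>a] with R_A=12/25, M_A=12/25 = (12/25)·(48/5) - (12/25) - 4 = 16/125 kN·m
Load 2 — point force P=-19 kN at a=36/5 m (b=L-a=24/5):
  M_2 = Pa²(a+3b)(L-x)/L³ - Pa²b/L²  [x>a] = (-19)·(36/5)²·((36/5)+3·(24/5))·(12-(48/5))/12³ - (-19)·(36/5)²·(24/5)/12² = 2052/625 kN·m
Load 3 — point force P=9 kN at a=9 m (b=L-a=3):
  M_3 = Pa²(a+3b)(L-x)/L³ - Pa²b/L²  [x>a] = 9·9²·(9+3·3)·(12-(48/5))/12³ - 9·9²·3/12² = 243/80 kN·m
Load 4 — triangular load w₀=19 kN/m (0→w₀ over full span):
  M_4 = 3w₀Lx/20 - w₀L²/30 - w₀x³/(6L) = 3·19·12·(48/5)/20 - 19·12²/30 - 19·(48/5)³/(6·12) = 456/125 kN·m
Superposition: M = Σ M_i = 100967/10000 kN·m ≈ 10.096700 kN·m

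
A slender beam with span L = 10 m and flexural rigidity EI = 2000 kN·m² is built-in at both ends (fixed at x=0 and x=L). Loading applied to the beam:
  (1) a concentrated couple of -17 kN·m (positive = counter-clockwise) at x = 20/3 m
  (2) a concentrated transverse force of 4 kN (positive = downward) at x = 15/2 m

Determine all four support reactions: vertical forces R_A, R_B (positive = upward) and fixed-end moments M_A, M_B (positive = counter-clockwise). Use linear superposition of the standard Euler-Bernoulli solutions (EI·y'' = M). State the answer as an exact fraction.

R_A = -197/120 kN, M_A = -91/24 kN·m, R_B = 677/120 kN, M_B = -45/8 kN·m

Load 1 — applied couple M₀=-17 kN·m at a=20/3 m (b=L-a=10/3):
  R_A = 6M₀ab/L³ = 6·(-17)·(20/3)·(10/3)/10³ = -34/15 kN
  M_A = M₀b(2a-b)/L² = (-17)·(10/3)·(2·(20/3)-(10/3))/10² = -17/3 kN·m
  R_B = -6M₀ab/L³ = -6·(-17)·(20/3)·(10/3)/10³ = 34/15 kN
  M_B = M₀a(2b-a)/L² = (-17)·(20/3)·(2·(10/3)-(20/3))/10² = 0 kN·m
Load 2 — point force P=4 kN at a=15/2 m (b=L-a=5/2):
  R_A = Pb²(3a+b)/L³ = 4·(5/2)²·(3·(15/2)+(5/2))/10³ = 5/8 kN
  M_A = Pab²/L² = 4·(15/2)·(5/2)²/10² = 15/8 kN·m
  R_B = Pa²(a+3b)/L³ = 4·(15/2)²·((15/2)+3·(5/2))/10³ = 27/8 kN
  M_B = -Pa²b/L² = -4·(15/2)²·(5/2)/10² = -45/8 kN·m
Superposition: R_A = -197/120 kN, M_A = -91/24 kN·m, R_B = 677/120 kN, M_B = -45/8 kN·m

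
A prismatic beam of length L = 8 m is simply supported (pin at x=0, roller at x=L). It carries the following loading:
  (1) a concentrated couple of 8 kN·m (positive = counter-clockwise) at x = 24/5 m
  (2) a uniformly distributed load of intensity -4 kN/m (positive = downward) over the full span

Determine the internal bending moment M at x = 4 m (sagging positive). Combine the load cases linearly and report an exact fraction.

M(4) = -28 kN·m

Load 1 — applied couple M₀=8 kN·m at a=24/5 m (b=L-a=16/5):
  M_1 = M₀x/L  [x≤a] = 8·4/8 = 4 kN·m
Load 2 — uniform load w=-4 kN/m over full span:
  M_2 = wx(L-x)/2 = (-4)·4·(8-4)/2 = -32 kN·m
Superposition: M = Σ M_i = -28 kN·m ≈ -28.000000 kN·m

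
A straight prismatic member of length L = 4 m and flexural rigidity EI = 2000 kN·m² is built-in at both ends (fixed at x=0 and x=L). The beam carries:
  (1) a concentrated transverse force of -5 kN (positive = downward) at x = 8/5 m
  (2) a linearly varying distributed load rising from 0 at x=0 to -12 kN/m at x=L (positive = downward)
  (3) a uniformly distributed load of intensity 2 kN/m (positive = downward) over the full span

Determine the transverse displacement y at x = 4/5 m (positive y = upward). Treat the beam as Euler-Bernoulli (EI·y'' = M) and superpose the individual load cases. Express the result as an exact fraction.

Load 1 — point force P=-5 kN at a=8/5 m (b=L-a=12/5):
  y_1 = -Pb²x²(3aL-(3a+b)x)/(6L³EI)  [x≤a] = -(-5)·(12/5)²·(4/5)²·(3·(8/5)·4-(3·(8/5)+(12/5))·(4/5))/(6·4³·2000) = 126/390625 m
Load 2 — triangular load w₀=-12 kN/m (0→w₀ over full span):
  y_2 = -w₀x²(L-x)²(x+2L)/(120LEI) = -(-12)·(4/5)²·(4-(4/5))²·((4/5)+2·4)/(120·4·2000) = 1408/1953125 m
Load 3 — uniform load w=2 kN/m over full span:
  y_3 = -wx²(L-x)²/(24EI) = -2·(4/5)²·(4-(4/5))²/(24·2000) = -64/234375 m
Superposition: y = Σ y_i = 4514/5859375 m ≈ 0.000770 m

y(4/5) = 4514/5859375 m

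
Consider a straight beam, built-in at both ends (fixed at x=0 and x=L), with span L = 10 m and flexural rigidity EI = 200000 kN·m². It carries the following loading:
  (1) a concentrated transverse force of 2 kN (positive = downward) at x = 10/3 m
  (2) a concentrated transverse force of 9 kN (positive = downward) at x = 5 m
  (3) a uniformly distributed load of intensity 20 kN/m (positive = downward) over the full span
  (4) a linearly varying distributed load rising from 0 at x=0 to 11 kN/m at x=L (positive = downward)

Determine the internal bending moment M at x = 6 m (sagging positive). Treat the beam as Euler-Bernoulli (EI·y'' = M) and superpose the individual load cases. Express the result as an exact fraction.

Load 1 — point force P=2 kN at a=10/3 m (b=L-a=20/3):
  M_1 = Pa²(a+3b)(L-x)/L³ - Pa²b/L²  [x>a] = 2·(10/3)²·((10/3)+3·(20/3))·(10-6)/10³ - 2·(10/3)²·(20/3)/10² = 16/27 kN·m
Load 2 — point force P=9 kN at a=5 m (b=L-a=5):
  M_2 = Pa²(a+3b)(L-x)/L³ - Pa²b/L²  [x>a] = 9·5²·(5+3·5)·(10-6)/10³ - 9·5²·5/10² = 27/4 kN·m
Load 3 — uniform load w=20 kN/m over full span:
  M_3 = wLx/2 - wL²/12 - wx²/2 = 20·10·6/2 - 20·10²/12 - 20·6²/2 = 220/3 kN·m
Load 4 — triangular load w₀=11 kN/m (0→w₀ over full span):
  M_4 = 3w₀Lx/20 - w₀L²/30 - w₀x³/(6L) = 3·11·10·6/20 - 11·10²/30 - 11·6³/(6·10) = 341/15 kN·m
Superposition: M = Σ M_i = 55841/540 kN·m ≈ 103.409259 kN·m

M(6) = 55841/540 kN·m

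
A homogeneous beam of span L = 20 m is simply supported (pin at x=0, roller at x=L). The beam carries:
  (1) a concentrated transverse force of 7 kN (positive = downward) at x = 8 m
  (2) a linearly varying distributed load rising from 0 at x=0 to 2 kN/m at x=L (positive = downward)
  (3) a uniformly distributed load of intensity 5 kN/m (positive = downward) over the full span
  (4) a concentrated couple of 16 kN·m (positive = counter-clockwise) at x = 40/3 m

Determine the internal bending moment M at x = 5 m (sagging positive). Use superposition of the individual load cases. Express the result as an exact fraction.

M(5) = 975/4 kN·m

Load 1 — point force P=7 kN at a=8 m (b=L-a=12):
  M_1 = Pbx/L  [x≤a] = 7·12·5/20 = 21 kN·m
Load 2 — triangular load w₀=2 kN/m (0→w₀ over full span):
  M_2 = w₀Lx/6 - w₀x³/(6L) = 2·20·5/6 - 2·5³/(6·20) = 125/4 kN·m
Load 3 — uniform load w=5 kN/m over full span:
  M_3 = wx(L-x)/2 = 5·5·(20-5)/2 = 375/2 kN·m
Load 4 — applied couple M₀=16 kN·m at a=40/3 m (b=L-a=20/3):
  M_4 = M₀x/L  [x≤a] = 16·5/20 = 4 kN·m
Superposition: M = Σ M_i = 975/4 kN·m ≈ 243.750000 kN·m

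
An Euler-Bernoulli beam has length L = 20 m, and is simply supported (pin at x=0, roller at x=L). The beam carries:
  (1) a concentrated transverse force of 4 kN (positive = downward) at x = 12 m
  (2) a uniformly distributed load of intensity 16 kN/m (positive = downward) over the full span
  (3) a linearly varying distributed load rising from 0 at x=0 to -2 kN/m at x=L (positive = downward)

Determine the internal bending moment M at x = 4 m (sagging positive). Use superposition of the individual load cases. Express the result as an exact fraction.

Load 1 — point force P=4 kN at a=12 m (b=L-a=8):
  M_1 = Pbx/L  [x≤a] = 4·8·4/20 = 32/5 kN·m
Load 2 — uniform load w=16 kN/m over full span:
  M_2 = wx(L-x)/2 = 16·4·(20-4)/2 = 512 kN·m
Load 3 — triangular load w₀=-2 kN/m (0→w₀ over full span):
  M_3 = w₀Lx/6 - w₀x³/(6L) = (-2)·20·4/6 - (-2)·4³/(6·20) = -128/5 kN·m
Superposition: M = Σ M_i = 2464/5 kN·m ≈ 492.800000 kN·m

M(4) = 2464/5 kN·m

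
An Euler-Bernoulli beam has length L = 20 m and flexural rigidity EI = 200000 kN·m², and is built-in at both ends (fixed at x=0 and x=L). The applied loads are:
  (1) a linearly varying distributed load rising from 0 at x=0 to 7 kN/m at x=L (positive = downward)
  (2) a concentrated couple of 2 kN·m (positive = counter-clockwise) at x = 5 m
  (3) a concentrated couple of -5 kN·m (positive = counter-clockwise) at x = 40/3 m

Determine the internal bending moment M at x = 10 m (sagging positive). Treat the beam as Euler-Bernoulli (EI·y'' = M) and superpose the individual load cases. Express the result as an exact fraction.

M(10) = 337/6 kN·m

Load 1 — triangular load w₀=7 kN/m (0→w₀ over full span):
  M_1 = 3w₀Lx/20 - w₀L²/30 - w₀x³/(6L) = 3·7·20·10/20 - 7·20²/30 - 7·10³/(6·20) = 175/3 kN·m
Load 2 — applied couple M₀=2 kN·m at a=5 m (b=L-a=15):
  M_2 = R_Ax - M_A - M₀  [x>a] with R_A=9/80, M_A=-3/8 = (9/80)·10 - (-3/8) - 2 = -1/2 kN·m
Load 3 — applied couple M₀=-5 kN·m at a=40/3 m (b=L-a=20/3):
  M_3 = R_Ax - M_A  [x≤a] with R_A=-1/3, M_A=-5/3 = (-1/3)·10 - (-5/3) = -5/3 kN·m
Superposition: M = Σ M_i = 337/6 kN·m ≈ 56.166667 kN·m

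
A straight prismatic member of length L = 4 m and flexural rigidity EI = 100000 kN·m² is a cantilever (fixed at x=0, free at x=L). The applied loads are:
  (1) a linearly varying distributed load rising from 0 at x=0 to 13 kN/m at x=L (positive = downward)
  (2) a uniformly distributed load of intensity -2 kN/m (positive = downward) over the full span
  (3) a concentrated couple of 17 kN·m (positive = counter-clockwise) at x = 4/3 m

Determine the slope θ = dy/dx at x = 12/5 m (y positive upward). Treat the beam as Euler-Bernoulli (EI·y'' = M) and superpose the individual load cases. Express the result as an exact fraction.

Load 1 — triangular load w₀=13 kN/m (0→w₀ over full span):
  θ_1 = (w₀Lx²/4-w₀L²x/3-w₀x⁴/(24L))/EI = (13·4·(12/5)²/4-13·4²·(12/5)/3-13·(12/5)⁴/(24·4))/100000 = -7501/7812500 rad
Load 2 — uniform load w=-2 kN/m over full span:
  θ_2 = -wx(x²-3Lx+3L²)/(6EI) = -(-2)·(12/5)·((12/5)²-3·4·(12/5)+3·4²)/(6·100000) = 78/390625 rad
Load 3 — applied couple M₀=17 kN·m at a=4/3 m (b=L-a=8/3):
  θ_3 = M₀a/EI  [x>a] = 17·(4/3)/100000 = 17/75000 rad
Superposition: θ = Σ θ_i = -25021/46875000 rad ≈ -0.000534 rad

θ(12/5) = -25021/46875000 rad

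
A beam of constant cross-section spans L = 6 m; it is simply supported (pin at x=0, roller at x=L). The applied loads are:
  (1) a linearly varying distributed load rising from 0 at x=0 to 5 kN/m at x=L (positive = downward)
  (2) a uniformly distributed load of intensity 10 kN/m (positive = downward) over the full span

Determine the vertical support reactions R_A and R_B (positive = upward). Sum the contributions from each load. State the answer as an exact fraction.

Load 1 — triangular load w₀=5 kN/m (0→w₀ over full span):
  R_A = w₀L/6 = 5·6/6 = 5 kN
  R_B = w₀L/3 = 5·6/3 = 10 kN
Load 2 — uniform load w=10 kN/m over full span:
  R_A = wL/2 = 10·6/2 = 30 kN
  R_B = wL/2 = 10·6/2 = 30 kN
Superposition: R_A = 35 kN, R_B = 40 kN

R_A = 35 kN, R_B = 40 kN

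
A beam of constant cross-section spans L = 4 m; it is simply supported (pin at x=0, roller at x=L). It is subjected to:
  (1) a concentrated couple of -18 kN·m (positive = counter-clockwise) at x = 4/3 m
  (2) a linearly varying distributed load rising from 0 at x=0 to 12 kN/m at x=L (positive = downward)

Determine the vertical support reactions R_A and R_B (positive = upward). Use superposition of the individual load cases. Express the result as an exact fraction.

R_A = 7/2 kN, R_B = 41/2 kN

Load 1 — applied couple M₀=-18 kN·m at a=4/3 m (b=L-a=8/3):
  R_A = M₀/L = (-18)/4 = -9/2 kN
  R_B = -M₀/L = -(-18)/4 = 9/2 kN
Load 2 — triangular load w₀=12 kN/m (0→w₀ over full span):
  R_A = w₀L/6 = 12·4/6 = 8 kN
  R_B = w₀L/3 = 12·4/3 = 16 kN
Superposition: R_A = 7/2 kN, R_B = 41/2 kN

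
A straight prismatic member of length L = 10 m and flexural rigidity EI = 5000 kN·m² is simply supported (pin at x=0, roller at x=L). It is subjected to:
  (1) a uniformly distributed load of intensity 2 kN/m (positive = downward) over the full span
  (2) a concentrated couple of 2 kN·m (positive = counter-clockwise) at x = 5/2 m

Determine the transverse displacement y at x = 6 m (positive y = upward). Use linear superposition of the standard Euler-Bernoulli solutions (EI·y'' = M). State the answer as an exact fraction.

Load 1 — uniform load w=2 kN/m over full span:
  y_1 = -wx(L³-2Lx²+x³)/(24EI) = -2·6·(10³-2·10·6²+6³)/(24·5000) = -31/625 m
Load 2 — applied couple M₀=2 kN·m at a=5/2 m (b=L-a=15/2):
  y_2 = (M₀x³/(6L)-M₀(x-a)²/2+C₁x)/EI  [x>a] with C₁=M₀(3b²-L²)/(6L)=55/24 = (2·6³/(6·10)-2·(6-(5/2))²/2+(55/24)·6)/5000 = 87/50000 m
Superposition: y = Σ y_i = -2393/50000 m ≈ -0.047860 m

y(6) = -2393/50000 m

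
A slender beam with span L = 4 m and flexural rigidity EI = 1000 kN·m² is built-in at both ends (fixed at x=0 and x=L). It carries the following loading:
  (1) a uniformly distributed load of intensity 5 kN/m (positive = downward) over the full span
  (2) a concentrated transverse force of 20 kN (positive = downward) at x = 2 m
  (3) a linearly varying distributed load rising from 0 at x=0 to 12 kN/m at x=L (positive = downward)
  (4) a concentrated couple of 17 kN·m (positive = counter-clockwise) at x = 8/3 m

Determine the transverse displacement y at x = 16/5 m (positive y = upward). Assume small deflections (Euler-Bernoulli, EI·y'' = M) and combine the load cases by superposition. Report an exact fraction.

y(16/5) = -106006/17578125 m

Load 1 — uniform load w=5 kN/m over full span:
  y_1 = -wx²(L-x)²/(24EI) = -5·(16/5)²·(4-(16/5))²/(24·1000) = -64/46875 m
Load 2 — point force P=20 kN at a=2 m (b=L-a=2):
  y_2 = -Pa²(L-x)²(3bL-(3b+a)(L-x))/(6L³EI)  [x>a] = -20·2²·(4-(16/5))²·(3·2·4-(3·2+2)·(4-(16/5)))/(6·4³·1000) = -22/9375 m
Load 3 — triangular load w₀=12 kN/m (0→w₀ over full span):
  y_3 = -w₀x²(L-x)²(x+2L)/(120LEI) = -12·(16/5)²·(4-(16/5))²·((16/5)+2·4)/(120·4·1000) = -3584/1953125 m
Load 4 — applied couple M₀=17 kN·m at a=8/3 m (b=L-a=4/3):
  y_4 = (R_Ax³/6 - M_Ax²/2 - M₀(x-a)²/2)/EI  [x>a] with R_A=17/3, M_A=17/3 = ((17/3)·(16/5)³/6 - (17/3)·(16/5)²/2 - 17·((16/5)-(8/3))²/2)/1000 = -68/140625 m
Superposition: y = Σ y_i = -106006/17578125 m ≈ -0.006031 m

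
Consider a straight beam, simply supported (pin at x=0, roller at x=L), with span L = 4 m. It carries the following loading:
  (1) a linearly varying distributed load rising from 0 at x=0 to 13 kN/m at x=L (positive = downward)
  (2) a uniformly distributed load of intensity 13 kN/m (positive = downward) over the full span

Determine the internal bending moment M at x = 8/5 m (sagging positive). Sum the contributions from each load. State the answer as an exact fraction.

M(8/5) = 4576/125 kN·m

Load 1 — triangular load w₀=13 kN/m (0→w₀ over full span):
  M_1 = w₀Lx/6 - w₀x³/(6L) = 13·4·(8/5)/6 - 13·(8/5)³/(6·4) = 1456/125 kN·m
Load 2 — uniform load w=13 kN/m over full span:
  M_2 = wx(L-x)/2 = 13·(8/5)·(4-(8/5))/2 = 624/25 kN·m
Superposition: M = Σ M_i = 4576/125 kN·m ≈ 36.608000 kN·m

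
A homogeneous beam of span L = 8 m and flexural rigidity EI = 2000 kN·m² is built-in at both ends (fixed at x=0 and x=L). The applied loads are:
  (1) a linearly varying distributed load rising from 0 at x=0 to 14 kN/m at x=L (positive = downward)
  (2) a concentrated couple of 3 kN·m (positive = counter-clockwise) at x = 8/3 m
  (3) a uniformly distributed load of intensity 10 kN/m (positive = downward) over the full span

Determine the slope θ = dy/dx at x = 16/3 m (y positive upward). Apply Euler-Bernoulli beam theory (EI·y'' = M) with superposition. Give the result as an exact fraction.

θ(16/3) = 7801/303750 rad

Load 1 — triangular load w₀=14 kN/m (0→w₀ over full span):
  θ_1 = -w₀(2x(L-x)(L-2x)(x+2L)+x²(L-x)²)/(120LEI) = -14·(2·(16/3)·(8-(16/3))·(8-2·(16/3))·((16/3)+2·8)+(16/3)²·(8-(16/3))²)/(120·8·2000) = 1568/151875 rad
Load 2 — applied couple M₀=3 kN·m at a=8/3 m (b=L-a=16/3):
  θ_2 = (R_Ax²/2 - M_Ax - M₀(x-a))/EI  [x>a] with R_A=1/2, M_A=0 = ((1/2)·(16/3)²/2 - 0·(16/3) - 3·((16/3)-(8/3)))/2000 = -1/2250 rad
Load 3 — uniform load w=10 kN/m over full span:
  θ_3 = -wx(L-x)(L-2x)/(12EI) = -10·(16/3)·(8-(16/3))·(8-2·(16/3))/(12·2000) = 32/2025 rad
Superposition: θ = Σ θ_i = 7801/303750 rad ≈ 0.025682 rad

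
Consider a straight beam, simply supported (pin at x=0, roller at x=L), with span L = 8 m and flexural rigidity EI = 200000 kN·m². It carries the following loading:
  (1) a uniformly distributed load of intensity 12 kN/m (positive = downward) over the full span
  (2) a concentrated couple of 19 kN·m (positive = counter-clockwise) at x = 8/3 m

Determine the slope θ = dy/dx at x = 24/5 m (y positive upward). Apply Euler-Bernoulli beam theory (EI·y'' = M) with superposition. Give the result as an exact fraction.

θ(24/5) = 9991/28125000 rad

Load 1 — uniform load w=12 kN/m over full span:
  θ_1 = -w(L³-6Lx²+4x³)/(24EI) = -12·(8³-6·8·(24/5)²+4·(24/5)³)/(24·200000) = 148/390625 rad
Load 2 — applied couple M₀=19 kN·m at a=8/3 m (b=L-a=16/3):
  θ_2 = (M₀x²/(2L)-M₀(x-a)+C₁)/EI  [x>a] with C₁=M₀(3b²-L²)/(6L)=76/9 = (19·(24/5)²/(2·8)-19·((24/5)-(8/3))+(76/9))/200000 = -133/5625000 rad
Superposition: θ = Σ θ_i = 9991/28125000 rad ≈ 0.000355 rad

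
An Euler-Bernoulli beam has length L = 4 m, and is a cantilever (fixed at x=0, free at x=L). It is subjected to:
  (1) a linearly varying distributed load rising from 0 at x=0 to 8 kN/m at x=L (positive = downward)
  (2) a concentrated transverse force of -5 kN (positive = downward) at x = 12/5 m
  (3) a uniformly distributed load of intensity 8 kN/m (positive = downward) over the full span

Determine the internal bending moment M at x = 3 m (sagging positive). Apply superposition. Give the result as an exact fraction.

M(3) = -23/3 kN·m

Load 1 — triangular load w₀=8 kN/m (0→w₀ over full span):
  M_1 = w₀Lx/2 - w₀L²/3 - w₀x³/(6L) = 8·4·3/2 - 8·4²/3 - 8·3³/(6·4) = -11/3 kN·m
Load 2 — point force P=-5 kN at a=12/5 m (b=L-a=8/5):
  M_2 = 0  [x>a] = 0 kN·m
Load 3 — uniform load w=8 kN/m over full span:
  M_3 = -w(L-x)²/2 = -8·(4-3)²/2 = -4 kN·m
Superposition: M = Σ M_i = -23/3 kN·m ≈ -7.666667 kN·m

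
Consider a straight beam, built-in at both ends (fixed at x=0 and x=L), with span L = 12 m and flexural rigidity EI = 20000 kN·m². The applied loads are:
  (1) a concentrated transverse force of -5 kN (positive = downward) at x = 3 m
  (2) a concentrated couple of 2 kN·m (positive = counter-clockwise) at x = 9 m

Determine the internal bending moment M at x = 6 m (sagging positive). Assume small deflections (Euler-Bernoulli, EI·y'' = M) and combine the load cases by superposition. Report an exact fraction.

Load 1 — point force P=-5 kN at a=3 m (b=L-a=9):
  M_1 = Pa²(a+3b)(L-x)/L³ - Pa²b/L²  [x>a] = (-5)·3²·(3+3·9)·(12-6)/12³ - (-5)·3²·9/12² = -15/8 kN·m
Load 2 — applied couple M₀=2 kN·m at a=9 m (b=L-a=3):
  M_2 = R_Ax - M_A  [x≤a] with R_A=3/16, M_A=5/8 = (3/16)·6 - (5/8) = 1/2 kN·m
Superposition: M = Σ M_i = -11/8 kN·m ≈ -1.375000 kN·m

M(6) = -11/8 kN·m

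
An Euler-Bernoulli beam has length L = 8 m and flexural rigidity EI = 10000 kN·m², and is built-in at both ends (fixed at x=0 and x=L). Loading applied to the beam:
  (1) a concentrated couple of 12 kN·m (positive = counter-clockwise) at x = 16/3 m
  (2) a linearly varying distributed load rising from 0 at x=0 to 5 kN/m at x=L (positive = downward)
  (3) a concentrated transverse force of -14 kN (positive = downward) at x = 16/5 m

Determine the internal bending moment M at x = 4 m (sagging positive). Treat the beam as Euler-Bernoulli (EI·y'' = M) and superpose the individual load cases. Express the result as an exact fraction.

Load 1 — applied couple M₀=12 kN·m at a=16/3 m (b=L-a=8/3):
  M_1 = R_Ax - M_A  [x≤a] with R_A=2, M_A=4 = 2·4 - 4 = 4 kN·m
Load 2 — triangular load w₀=5 kN/m (0→w₀ over full span):
  M_2 = 3w₀Lx/20 - w₀L²/30 - w₀x³/(6L) = 3·5·8·4/20 - 5·8²/30 - 5·4³/(6·8) = 20/3 kN·m
Load 3 — point force P=-14 kN at a=16/5 m (b=L-a=24/5):
  M_3 = Pa²(a+3b)(L-x)/L³ - Pa²b/L²  [x>a] = (-14)·(16/5)²·((16/5)+3·(24/5))·(8-4)/8³ - (-14)·(16/5)²·(24/5)/8² = -224/25 kN·m
Superposition: M = Σ M_i = 128/75 kN·m ≈ 1.706667 kN·m

M(4) = 128/75 kN·m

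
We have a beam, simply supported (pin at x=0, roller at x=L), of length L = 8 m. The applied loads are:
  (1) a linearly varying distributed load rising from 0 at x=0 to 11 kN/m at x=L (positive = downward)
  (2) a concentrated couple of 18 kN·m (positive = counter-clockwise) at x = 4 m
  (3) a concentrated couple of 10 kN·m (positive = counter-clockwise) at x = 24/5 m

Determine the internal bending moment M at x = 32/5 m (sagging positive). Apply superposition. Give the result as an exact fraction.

Load 1 — triangular load w₀=11 kN/m (0→w₀ over full span):
  M_1 = w₀Lx/6 - w₀x³/(6L) = 11·8·(32/5)/6 - 11·(32/5)³/(6·8) = 4224/125 kN·m
Load 2 — applied couple M₀=18 kN·m at a=4 m (b=L-a=4):
  M_2 = M₀x/L - M₀  [x>a] = 18·(32/5)/8 - 18 = -18/5 kN·m
Load 3 — applied couple M₀=10 kN·m at a=24/5 m (b=L-a=16/5):
  M_3 = M₀x/L - M₀  [x>a] = 10·(32/5)/8 - 10 = -2 kN·m
Superposition: M = Σ M_i = 3524/125 kN·m ≈ 28.192000 kN·m

M(32/5) = 3524/125 kN·m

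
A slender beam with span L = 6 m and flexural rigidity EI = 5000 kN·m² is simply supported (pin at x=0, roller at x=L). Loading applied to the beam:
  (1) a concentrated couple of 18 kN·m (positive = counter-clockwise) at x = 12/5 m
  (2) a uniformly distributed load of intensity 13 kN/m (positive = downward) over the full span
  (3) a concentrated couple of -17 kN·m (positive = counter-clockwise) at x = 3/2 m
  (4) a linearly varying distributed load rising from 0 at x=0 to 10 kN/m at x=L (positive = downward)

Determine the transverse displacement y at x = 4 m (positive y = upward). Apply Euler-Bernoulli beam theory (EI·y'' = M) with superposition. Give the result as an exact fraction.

Load 1 — applied couple M₀=18 kN·m at a=12/5 m (b=L-a=18/5):
  y_1 = (M₀x³/(6L)-M₀(x-a)²/2+C₁x)/EI  [x>a] with C₁=M₀(3b²-L²)/(6L)=36/25 = (18·4³/(6·6)-18·(4-(12/5))²/2+(36/25)·4)/5000 = 46/15625 m
Load 2 — uniform load w=13 kN/m over full span:
  y_2 = -wx(L³-2Lx²+x³)/(24EI) = -13·4·(6³-2·6·4²+4³)/(24·5000) = -143/3750 m
Load 3 — applied couple M₀=-17 kN·m at a=3/2 m (b=L-a=9/2):
  y_3 = (M₀x³/(6L)-M₀(x-a)²/2+C₁x)/EI  [x>a] with C₁=M₀(3b²-L²)/(6L)=-187/16 = ((-17)·4³/(6·6)-(-17)·(4-(3/2))²/2+(-187/16)·4)/5000 = -1717/360000 m
Load 4 — triangular load w₀=10 kN/m (0→w₀ over full span):
  y_4 = -w₀x(7L⁴-10L²x²+3x⁴)/(360LEI) = -10·4·(7·6⁴-10·6²·4²+3·4⁴)/(360·6·5000) = -17/1125 m
Superposition: y = Σ y_i = -495629/9000000 m ≈ -0.055070 m

y(4) = -495629/9000000 m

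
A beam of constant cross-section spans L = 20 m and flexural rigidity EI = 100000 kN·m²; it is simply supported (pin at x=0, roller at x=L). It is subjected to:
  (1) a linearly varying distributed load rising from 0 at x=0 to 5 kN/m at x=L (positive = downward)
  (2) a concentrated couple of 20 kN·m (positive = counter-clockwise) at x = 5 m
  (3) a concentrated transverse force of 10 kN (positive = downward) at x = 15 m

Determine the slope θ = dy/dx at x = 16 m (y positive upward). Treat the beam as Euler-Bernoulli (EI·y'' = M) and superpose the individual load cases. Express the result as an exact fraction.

Load 1 — triangular load w₀=5 kN/m (0→w₀ over full span):
  θ_1 = -w₀(7L⁴-30L²x²+15x⁴)/(360LEI) = -5·(7·20⁴-30·20²·16²+15·16⁴)/(360·20·100000) = 757/112500 rad
Load 2 — applied couple M₀=20 kN·m at a=5 m (b=L-a=15):
  θ_2 = (M₀x²/(2L)-M₀(x-a)+C₁)/EI  [x>a] with C₁=M₀(3b²-L²)/(6L)=275/6 = (20·16²/(2·20)-20·(16-5)+(275/6))/100000 = -277/600000 rad
Load 3 — point force P=10 kN at a=15 m (b=L-a=5):
  θ_3 = -Pa(2L²-6Lx+3x²+a²)/(6LEI)  [x>a] = -10·15·(2·20²-6·20·16+3·16²+15²)/(6·20·100000) = 127/80000 rad
Superposition: θ = Σ θ_i = 28277/3600000 rad ≈ 0.007855 rad

θ(16) = 28277/3600000 rad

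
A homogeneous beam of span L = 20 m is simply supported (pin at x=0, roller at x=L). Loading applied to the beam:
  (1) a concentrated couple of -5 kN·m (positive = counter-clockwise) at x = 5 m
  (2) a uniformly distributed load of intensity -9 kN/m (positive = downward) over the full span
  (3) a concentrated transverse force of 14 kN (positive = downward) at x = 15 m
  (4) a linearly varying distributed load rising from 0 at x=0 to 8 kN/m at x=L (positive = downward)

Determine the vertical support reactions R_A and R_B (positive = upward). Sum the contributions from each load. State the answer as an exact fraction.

Load 1 — applied couple M₀=-5 kN·m at a=5 m (b=L-a=15):
  R_A = M₀/L = (-5)/20 = -1/4 kN
  R_B = -M₀/L = -(-5)/20 = 1/4 kN
Load 2 — uniform load w=-9 kN/m over full span:
  R_A = wL/2 = (-9)·20/2 = -90 kN
  R_B = wL/2 = (-9)·20/2 = -90 kN
Load 3 — point force P=14 kN at a=15 m (b=L-a=5):
  R_A = Pb/L = 14·5/20 = 7/2 kN
  R_B = Pa/L = 14·15/20 = 21/2 kN
Load 4 — triangular load w₀=8 kN/m (0→w₀ over full span):
  R_A = w₀L/6 = 8·20/6 = 80/3 kN
  R_B = w₀L/3 = 8·20/3 = 160/3 kN
Superposition: R_A = -721/12 kN, R_B = -311/12 kN

R_A = -721/12 kN, R_B = -311/12 kN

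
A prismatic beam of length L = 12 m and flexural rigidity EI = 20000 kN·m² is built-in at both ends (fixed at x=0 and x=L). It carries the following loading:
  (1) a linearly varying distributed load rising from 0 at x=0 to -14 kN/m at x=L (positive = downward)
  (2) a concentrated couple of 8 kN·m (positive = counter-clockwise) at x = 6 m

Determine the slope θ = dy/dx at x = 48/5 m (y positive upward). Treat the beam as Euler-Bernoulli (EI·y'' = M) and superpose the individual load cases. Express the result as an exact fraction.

Load 1 — triangular load w₀=-14 kN/m (0→w₀ over full span):
  θ_1 = -w₀(2x(L-x)(L-2x)(x+2L)+x²(L-x)²)/(120LEI) = -(-14)·(2·(48/5)·(12-(48/5))·(12-2·(48/5))·((48/5)+2·12)+(48/5)²·(12-(48/5))²)/(120·12·20000) = -2016/390625 rad
Load 2 — applied couple M₀=8 kN·m at a=6 m (b=L-a=6):
  θ_2 = (R_Ax²/2 - M_Ax - M₀(x-a))/EI  [x>a] with R_A=1, M_A=2 = (1·(48/5)²/2 - 2·(48/5) - 8·((48/5)-6))/20000 = -3/31250 rad
Superposition: θ = Σ θ_i = -4107/781250 rad ≈ -0.005257 rad

θ(48/5) = -4107/781250 rad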